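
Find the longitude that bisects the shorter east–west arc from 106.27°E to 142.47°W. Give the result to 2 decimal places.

161.90°E

Signed shortest Δλ from +106.27° to -142.47° is +111.26°.
Midpoint longitude = +106.27° + (+111.26°)/2 = +106.27° + 55.63° = +161.90°.
(The naïve average (+106.27 + -142.47)/2 = -18.1° is on the wrong side of the globe.)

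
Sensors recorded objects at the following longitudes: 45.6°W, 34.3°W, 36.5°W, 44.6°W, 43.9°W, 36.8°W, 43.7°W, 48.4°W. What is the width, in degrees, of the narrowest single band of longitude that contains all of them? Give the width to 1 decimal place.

14.1°

Sort the longitudes: -48.4°, -45.6°, -44.6°, -43.9°, -43.7°, -36.8°, -36.5°, -34.3°.
Eastward gaps between consecutive values (wrapping around): 2.8°, 1.0°, 0.7°, 0.2°, 6.9°, 0.3°, 2.2°, 345.9°.
Largest gap = 345.9° ⇒ minimal covering band is its complement: 360° − 345.9° = 14.1°.
Band runs from -48.4° eastward to -34.3°.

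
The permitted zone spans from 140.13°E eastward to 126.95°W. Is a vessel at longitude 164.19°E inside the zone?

Band width going east from +140.13° to -126.95°: ((-126.95 − 140.13) mod 360) = 92.92°.
Offset of +164.19° east of the west edge: ((164.19 − 140.13) mod 360) = 24.06°.
24.06° ≤ 92.92° ⇒ inside.

Yes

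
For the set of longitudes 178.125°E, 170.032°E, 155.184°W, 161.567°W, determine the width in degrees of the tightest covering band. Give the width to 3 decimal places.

Sort the longitudes: -161.567°, -155.184°, +170.032°, +178.125°.
Eastward gaps between consecutive values (wrapping around): 6.383°, 325.216°, 8.093°, 20.308°.
Largest gap = 325.216° ⇒ minimal covering band is its complement: 360° − 325.216° = 34.784°.
Band runs from +170.032° eastward to -155.184°, crossing the antimeridian.

34.784°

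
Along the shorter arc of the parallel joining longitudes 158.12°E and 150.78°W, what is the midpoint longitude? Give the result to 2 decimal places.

176.33°W

Signed shortest Δλ from +158.12° to -150.78° is +51.10°.
Midpoint longitude = +158.12° + (+51.10°)/2 = +158.12° + 25.55° = +183.67°.
Normalise into (−180°, 180°]: -176.33°.
(The naïve average (+158.12 + -150.78)/2 = 3.67° is on the wrong side of the globe.)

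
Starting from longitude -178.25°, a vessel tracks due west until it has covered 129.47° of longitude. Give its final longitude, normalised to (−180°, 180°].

+52.28°

Start at -178.25°; shift −129.47° → -307.72°.
-307.72° lies outside (−180°, 180°]; add 360° → +52.28°.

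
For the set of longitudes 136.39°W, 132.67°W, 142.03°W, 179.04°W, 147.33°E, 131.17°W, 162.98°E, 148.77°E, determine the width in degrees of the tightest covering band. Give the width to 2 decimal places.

Sort the longitudes: -179.04°, -142.03°, -136.39°, -132.67°, -131.17°, +147.33°, +148.77°, +162.98°.
Eastward gaps between consecutive values (wrapping around): 37.01°, 5.64°, 3.72°, 1.50°, 278.50°, 1.44°, 14.21°, 17.98°.
Largest gap = 278.50° ⇒ minimal covering band is its complement: 360° − 278.50° = 81.50°.
Band runs from +147.33° eastward to -131.17°, crossing the antimeridian.

81.50°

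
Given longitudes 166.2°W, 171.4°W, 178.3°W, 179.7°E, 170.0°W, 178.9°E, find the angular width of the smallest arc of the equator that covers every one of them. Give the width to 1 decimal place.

14.9°

Sort the longitudes: -178.3°, -171.4°, -170.0°, -166.2°, +178.9°, +179.7°.
Eastward gaps between consecutive values (wrapping around): 6.9°, 1.4°, 3.8°, 345.1°, 0.8°, 2.0°.
Largest gap = 345.1° ⇒ minimal covering band is its complement: 360° − 345.1° = 14.9°.
Band runs from +178.9° eastward to -166.2°, crossing the antimeridian.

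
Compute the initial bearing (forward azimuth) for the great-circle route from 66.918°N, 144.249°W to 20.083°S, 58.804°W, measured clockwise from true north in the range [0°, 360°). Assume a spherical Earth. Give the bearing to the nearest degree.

102°

Δλ = -58.804 − -144.249 = 85.445°.
θ = atan2( sin Δλ · cos φ₂ , cos φ₁ · sin φ₂ − sin φ₁ · cos φ₂ · cos Δλ )
  = atan2(0.93623, -0.20324) = 102.248° → normalised to [0°, 360°): 102.248°.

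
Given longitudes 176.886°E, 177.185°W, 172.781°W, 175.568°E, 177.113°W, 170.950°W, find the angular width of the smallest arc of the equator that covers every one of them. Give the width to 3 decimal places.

13.482°

Sort the longitudes: -177.185°, -177.113°, -172.781°, -170.950°, +175.568°, +176.886°.
Eastward gaps between consecutive values (wrapping around): 0.072°, 4.332°, 1.831°, 346.518°, 1.318°, 5.929°.
Largest gap = 346.518° ⇒ minimal covering band is its complement: 360° − 346.518° = 13.482°.
Band runs from +175.568° eastward to -170.950°, crossing the antimeridian.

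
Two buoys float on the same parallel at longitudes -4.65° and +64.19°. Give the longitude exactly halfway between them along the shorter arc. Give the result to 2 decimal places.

Signed shortest Δλ from -4.65° to +64.19° is +68.84°.
Midpoint longitude = -4.65° + (+68.84°)/2 = -4.65° + 34.42° = +29.77°.

+29.77°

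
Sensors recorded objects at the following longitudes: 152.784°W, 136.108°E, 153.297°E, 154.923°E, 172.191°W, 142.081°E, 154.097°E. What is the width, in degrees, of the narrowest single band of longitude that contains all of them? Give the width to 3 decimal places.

71.108°

Sort the longitudes: -172.191°, -152.784°, +136.108°, +142.081°, +153.297°, +154.097°, +154.923°.
Eastward gaps between consecutive values (wrapping around): 19.407°, 288.892°, 5.973°, 11.216°, 0.800°, 0.826°, 32.886°.
Largest gap = 288.892° ⇒ minimal covering band is its complement: 360° − 288.892° = 71.108°.
Band runs from +136.108° eastward to -152.784°, crossing the antimeridian.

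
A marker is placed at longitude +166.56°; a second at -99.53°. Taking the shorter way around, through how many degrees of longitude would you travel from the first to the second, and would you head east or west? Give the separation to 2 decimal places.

Raw difference: -99.53 − 166.56 = -266.09°.
Normalise into (−180°, 180°]: -266.09° + 360° = 93.91°.
Positive ⇒ the second point lies to the east; separation 93.91°.

93.91° east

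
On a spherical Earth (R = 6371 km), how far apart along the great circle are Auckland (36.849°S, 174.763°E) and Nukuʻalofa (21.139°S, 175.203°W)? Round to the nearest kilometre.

Δλ = -175.203 − 174.763 = -349.966°; wrapped into (−180°, 180°]: 10.034°.
Δφ = -21.139 − -36.849 = 15.710°.
a = sin²(Δφ/2) + cos φ₁ · cos φ₂ · sin²(Δλ/2) = 0.024386.
c = 2·atan2(√a, √(1−a)) = 0.31360 rad → d = 6371·c ≈ 1997.96 km.

1998 km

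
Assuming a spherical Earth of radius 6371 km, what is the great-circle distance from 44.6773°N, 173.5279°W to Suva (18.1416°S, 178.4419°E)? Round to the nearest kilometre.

7033 km

Δλ = 178.4419 − -173.5279 = 351.9698°; wrapped into (−180°, 180°]: -8.0302°.
Δφ = -18.1416 − 44.6773 = -62.8189°.
a = sin²(Δφ/2) + cos φ₁ · cos φ₂ · sin²(Δλ/2) = 0.274911.
c = 2·atan2(√a, √(1−a)) = 1.10383 rad → d = 6371·c ≈ 7032.51 km.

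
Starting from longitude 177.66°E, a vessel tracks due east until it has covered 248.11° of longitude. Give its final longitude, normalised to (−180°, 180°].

65.77°E

Start at +177.66°; shift +248.11° → +425.77°.
+425.77° lies outside (−180°, 180°]; subtract 360° → +65.77°.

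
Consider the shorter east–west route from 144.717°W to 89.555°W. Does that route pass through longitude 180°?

Signed shortest Δλ = ((-89.555 − -144.717 + 180) mod 360) − 180 = 55.162°.
Going east by 55.162° from -144.717° reaches -89.555° without touching 180°.

No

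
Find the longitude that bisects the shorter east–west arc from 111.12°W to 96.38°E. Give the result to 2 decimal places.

172.63°E

Signed shortest Δλ from -111.12° to +96.38° is -152.50°.
Midpoint longitude = -111.12° + (-152.50°)/2 = -111.12° − 76.25° = -187.37°.
Normalise into (−180°, 180°]: +172.63°.
(The naïve average (-111.12 + +96.38)/2 = -7.37° is on the wrong side of the globe.)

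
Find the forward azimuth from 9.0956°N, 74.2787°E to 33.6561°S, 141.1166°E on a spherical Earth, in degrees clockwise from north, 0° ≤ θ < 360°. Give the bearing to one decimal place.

128.1°

Δλ = 141.1166 − 74.2787 = 66.8379°.
θ = atan2( sin Δλ · cos φ₂ , cos φ₁ · sin φ₂ − sin φ₁ · cos φ₂ · cos Δλ )
  = atan2(0.76529, -0.59899) = 128.051° → normalised to [0°, 360°): 128.051°.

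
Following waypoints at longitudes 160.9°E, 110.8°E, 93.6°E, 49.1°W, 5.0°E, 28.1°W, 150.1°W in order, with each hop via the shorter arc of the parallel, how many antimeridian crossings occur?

Leg 1: +160.9° → +110.8°, shortest Δλ = -50.1° (west) — does not cross 180°.
Leg 2: +110.8° → +93.6°, shortest Δλ = -17.2° (west) — does not cross 180°.
Leg 3: +93.6° → -49.1°, shortest Δλ = -142.7° (west) — does not cross 180°.
Leg 4: -49.1° → +5.0°, shortest Δλ = 54.1° (east) — does not cross 180°.
Leg 5: +5.0° → -28.1°, shortest Δλ = -33.1° (west) — does not cross 180°.
Leg 6: -28.1° → -150.1°, shortest Δλ = -122.0° (west) — does not cross 180°.
Total crossings: 0.

0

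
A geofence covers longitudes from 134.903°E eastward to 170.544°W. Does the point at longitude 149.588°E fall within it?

Band width going east from +134.903° to -170.544°: ((-170.544 − 134.903) mod 360) = 54.553°.
Offset of +149.588° east of the west edge: ((149.588 − 134.903) mod 360) = 14.685°.
14.685° ≤ 54.553° ⇒ inside.

Yes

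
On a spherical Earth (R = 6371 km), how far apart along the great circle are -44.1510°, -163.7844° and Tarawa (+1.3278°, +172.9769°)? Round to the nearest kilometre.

5558 km

Δλ = 172.9769 − -163.7844 = 336.7613°; wrapped into (−180°, 180°]: -23.2387°.
Δφ = 1.3278 − -44.1510 = 45.4788°.
a = sin²(Δφ/2) + cos φ₁ · cos φ₂ · sin²(Δλ/2) = 0.178512.
c = 2·atan2(√a, √(1−a)) = 0.87242 rad → d = 6371·c ≈ 5558.17 km.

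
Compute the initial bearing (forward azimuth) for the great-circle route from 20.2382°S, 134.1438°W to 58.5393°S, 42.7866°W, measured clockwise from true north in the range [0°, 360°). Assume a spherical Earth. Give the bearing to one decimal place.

Δλ = -42.7866 − -134.1438 = 91.3572°.
θ = atan2( sin Δλ · cos φ₂ , cos φ₁ · sin φ₂ − sin φ₁ · cos φ₂ · cos Δλ )
  = atan2(0.52177, -0.80461) = 147.038° → normalised to [0°, 360°): 147.038°.

147.0°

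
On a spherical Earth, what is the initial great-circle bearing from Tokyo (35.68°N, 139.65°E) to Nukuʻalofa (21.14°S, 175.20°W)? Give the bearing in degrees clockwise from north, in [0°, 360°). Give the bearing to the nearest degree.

Δλ = -175.20 − 139.65 = -314.85°; wrapped into (−180°, 180°]: 45.15°.
θ = atan2( sin Δλ · cos φ₂ , cos φ₁ · sin φ₂ − sin φ₁ · cos φ₂ · cos Δλ )
  = atan2(0.66124, -0.67661) = 135.658° → normalised to [0°, 360°): 135.658°.

136°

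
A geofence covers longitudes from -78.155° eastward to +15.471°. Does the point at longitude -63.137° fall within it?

Yes

Band width going east from -78.155° to +15.471°: ((15.471 − -78.155) mod 360) = 93.626°.
Offset of -63.137° east of the west edge: ((-63.137 − -78.155) mod 360) = 15.018°.
15.018° ≤ 93.626° ⇒ inside.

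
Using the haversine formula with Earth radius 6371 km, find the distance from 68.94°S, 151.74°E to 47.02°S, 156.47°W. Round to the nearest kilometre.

3721 km

Δλ = -156.47 − 151.74 = -308.21°; wrapped into (−180°, 180°]: 51.79°.
Δφ = -47.02 − -68.94 = 21.92°.
a = sin²(Δφ/2) + cos φ₁ · cos φ₂ · sin²(Δλ/2) = 0.082872.
c = 2·atan2(√a, √(1−a)) = 0.58401 rad → d = 6371·c ≈ 3720.75 km.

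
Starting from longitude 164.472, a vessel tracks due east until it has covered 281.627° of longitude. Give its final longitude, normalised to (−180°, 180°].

+86.099°

Start at +164.472°; shift +281.627° → +446.099°.
+446.099° lies outside (−180°, 180°]; subtract 360° → +86.099°.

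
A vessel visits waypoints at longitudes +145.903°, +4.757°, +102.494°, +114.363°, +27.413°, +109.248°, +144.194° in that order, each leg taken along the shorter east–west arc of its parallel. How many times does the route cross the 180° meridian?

Leg 1: +145.903° → +4.757°, shortest Δλ = -141.146° (west) — does not cross 180°.
Leg 2: +4.757° → +102.494°, shortest Δλ = 97.737° (east) — does not cross 180°.
Leg 3: +102.494° → +114.363°, shortest Δλ = 11.869° (east) — does not cross 180°.
Leg 4: +114.363° → +27.413°, shortest Δλ = -86.95° (west) — does not cross 180°.
Leg 5: +27.413° → +109.248°, shortest Δλ = 81.835° (east) — does not cross 180°.
Leg 6: +109.248° → +144.194°, shortest Δλ = 34.946° (east) — does not cross 180°.
Total crossings: 0.

0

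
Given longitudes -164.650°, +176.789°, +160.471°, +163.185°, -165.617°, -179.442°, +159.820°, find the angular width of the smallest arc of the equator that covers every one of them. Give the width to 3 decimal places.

35.530°

Sort the longitudes: -179.442°, -165.617°, -164.650°, +159.820°, +160.471°, +163.185°, +176.789°.
Eastward gaps between consecutive values (wrapping around): 13.825°, 0.967°, 324.470°, 0.651°, 2.714°, 13.604°, 3.769°.
Largest gap = 324.470° ⇒ minimal covering band is its complement: 360° − 324.470° = 35.530°.
Band runs from +159.820° eastward to -164.650°, crossing the antimeridian.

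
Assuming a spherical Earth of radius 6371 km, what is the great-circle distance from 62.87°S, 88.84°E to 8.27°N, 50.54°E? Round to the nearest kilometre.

8554 km

Δλ = 50.54 − 88.84 = -38.30°.
Δφ = 8.27 − -62.87 = 71.14°.
a = sin²(Δφ/2) + cos φ₁ · cos φ₂ · sin²(Δλ/2) = 0.386933.
c = 2·atan2(√a, √(1−a)) = 1.34269 rad → d = 6371·c ≈ 8554.28 km.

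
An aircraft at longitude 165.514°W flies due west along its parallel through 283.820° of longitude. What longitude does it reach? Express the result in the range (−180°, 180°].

Start at -165.514°; shift −283.820° → -449.334°.
-449.334° lies outside (−180°, 180°]; add 360° → -89.334°.

89.334°W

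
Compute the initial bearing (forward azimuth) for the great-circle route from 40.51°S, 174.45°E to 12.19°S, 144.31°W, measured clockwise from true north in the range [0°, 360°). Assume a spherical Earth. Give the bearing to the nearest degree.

Δλ = -144.31 − 174.45 = -318.76°; wrapped into (−180°, 180°]: 41.24°.
θ = atan2( sin Δλ · cos φ₂ , cos φ₁ · sin φ₂ − sin φ₁ · cos φ₂ · cos Δλ )
  = atan2(0.64435, 0.31690) = 63.811° → normalised to [0°, 360°): 63.811°.

64°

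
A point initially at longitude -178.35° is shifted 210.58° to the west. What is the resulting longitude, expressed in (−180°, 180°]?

Start at -178.35°; shift −210.58° → -388.93°.
-388.93° lies outside (−180°, 180°]; add 360° → -28.93°.

-28.93°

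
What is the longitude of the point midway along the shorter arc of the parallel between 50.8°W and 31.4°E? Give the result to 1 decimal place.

9.7°W

Signed shortest Δλ from -50.8° to +31.4° is +82.2°.
Midpoint longitude = -50.8° + (+82.2°)/2 = -50.8° + 41.1° = -9.7°.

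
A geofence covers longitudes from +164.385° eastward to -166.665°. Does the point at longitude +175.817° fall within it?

Yes

Band width going east from +164.385° to -166.665°: ((-166.665 − 164.385) mod 360) = 28.950°.
Offset of +175.817° east of the west edge: ((175.817 − 164.385) mod 360) = 11.432°.
11.432° ≤ 28.950° ⇒ inside.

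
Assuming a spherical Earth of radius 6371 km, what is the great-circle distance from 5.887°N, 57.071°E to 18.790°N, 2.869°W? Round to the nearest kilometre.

Δλ = -2.869 − 57.071 = -59.940°.
Δφ = 18.790 − 5.887 = 12.903°.
a = sin²(Δφ/2) + cos φ₁ · cos φ₂ · sin²(Δλ/2) = 0.247627.
c = 2·atan2(√a, √(1−a)) = 1.04171 rad → d = 6371·c ≈ 6636.72 km.

6637 km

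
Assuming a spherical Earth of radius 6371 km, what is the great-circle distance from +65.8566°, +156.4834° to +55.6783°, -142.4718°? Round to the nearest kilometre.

Δλ = -142.4718 − 156.4834 = -298.9552°; wrapped into (−180°, 180°]: 61.0448°.
Δφ = 55.6783 − 65.8566 = -10.1783°.
a = sin²(Δφ/2) + cos φ₁ · cos φ₂ · sin²(Δλ/2) = 0.067355.
c = 2·atan2(√a, √(1−a)) = 0.52507 rad → d = 6371·c ≈ 3345.20 km.

3345 km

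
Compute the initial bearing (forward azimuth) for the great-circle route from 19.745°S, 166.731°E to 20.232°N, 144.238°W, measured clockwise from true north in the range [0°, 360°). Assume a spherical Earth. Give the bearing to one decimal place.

53.0°

Δλ = -144.238 − 166.731 = -310.969°; wrapped into (−180°, 180°]: 49.031°.
θ = atan2( sin Δλ · cos φ₂ , cos φ₁ · sin φ₂ − sin φ₁ · cos φ₂ · cos Δλ )
  = atan2(0.70848, 0.53332) = 53.028° → normalised to [0°, 360°): 53.028°.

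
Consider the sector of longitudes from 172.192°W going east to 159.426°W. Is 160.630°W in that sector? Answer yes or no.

Band width going east from -172.192° to -159.426°: ((-159.426 − -172.192) mod 360) = 12.766°.
Offset of -160.630° east of the west edge: ((-160.630 − -172.192) mod 360) = 11.562°.
11.562° ≤ 12.766° ⇒ inside.

Yes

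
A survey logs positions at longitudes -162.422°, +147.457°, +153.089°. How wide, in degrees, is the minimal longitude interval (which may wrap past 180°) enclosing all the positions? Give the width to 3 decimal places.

Sort the longitudes: -162.422°, +147.457°, +153.089°.
Eastward gaps between consecutive values (wrapping around): 309.879°, 5.632°, 44.489°.
Largest gap = 309.879° ⇒ minimal covering band is its complement: 360° − 309.879° = 50.121°.
Band runs from +147.457° eastward to -162.422°, crossing the antimeridian.

50.121°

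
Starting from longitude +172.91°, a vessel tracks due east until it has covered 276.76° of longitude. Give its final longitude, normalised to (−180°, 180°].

+89.67°

Start at +172.91°; shift +276.76° → +449.67°.
+449.67° lies outside (−180°, 180°]; subtract 360° → +89.67°.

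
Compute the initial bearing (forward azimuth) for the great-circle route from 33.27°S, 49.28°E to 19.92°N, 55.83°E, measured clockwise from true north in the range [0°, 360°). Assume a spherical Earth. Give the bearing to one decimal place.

7.7°

Δλ = 55.83 − 49.28 = 6.55°.
θ = atan2( sin Δλ · cos φ₂ , cos φ₁ · sin φ₂ − sin φ₁ · cos φ₂ · cos Δλ )
  = atan2(0.10725, 0.79726) = 7.661° → normalised to [0°, 360°): 7.661°.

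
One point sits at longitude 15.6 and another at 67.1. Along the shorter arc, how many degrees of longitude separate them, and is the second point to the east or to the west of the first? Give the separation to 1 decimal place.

51.5° east

Raw difference: 67.1 − 15.6 = 51.5°.
Normalise into (−180°, 180°]: 51.5° stays 51.5°.
Positive ⇒ the second point lies to the east; separation 51.5°.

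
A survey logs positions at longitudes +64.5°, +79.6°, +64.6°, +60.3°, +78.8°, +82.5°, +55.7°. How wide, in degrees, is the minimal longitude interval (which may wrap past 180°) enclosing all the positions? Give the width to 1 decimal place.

Sort the longitudes: +55.7°, +60.3°, +64.5°, +64.6°, +78.8°, +79.6°, +82.5°.
Eastward gaps between consecutive values (wrapping around): 4.6°, 4.2°, 0.1°, 14.2°, 0.8°, 2.9°, 333.2°.
Largest gap = 333.2° ⇒ minimal covering band is its complement: 360° − 333.2° = 26.8°.
Band runs from +55.7° eastward to +82.5°.

26.8°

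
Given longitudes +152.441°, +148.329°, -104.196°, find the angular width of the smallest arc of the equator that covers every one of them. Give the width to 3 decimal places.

107.475°

Sort the longitudes: -104.196°, +148.329°, +152.441°.
Eastward gaps between consecutive values (wrapping around): 252.525°, 4.112°, 103.363°.
Largest gap = 252.525° ⇒ minimal covering band is its complement: 360° − 252.525° = 107.475°.
Band runs from +148.329° eastward to -104.196°, crossing the antimeridian.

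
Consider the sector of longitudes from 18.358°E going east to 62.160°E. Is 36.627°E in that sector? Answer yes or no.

Yes

Band width going east from +18.358° to +62.160°: ((62.160 − 18.358) mod 360) = 43.802°.
Offset of +36.627° east of the west edge: ((36.627 − 18.358) mod 360) = 18.269°.
18.269° ≤ 43.802° ⇒ inside.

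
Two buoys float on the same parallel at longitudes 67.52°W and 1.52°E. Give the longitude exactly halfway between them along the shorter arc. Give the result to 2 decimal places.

33.00°W

Signed shortest Δλ from -67.52° to +1.52° is +69.04°.
Midpoint longitude = -67.52° + (+69.04°)/2 = -67.52° + 34.52° = -33.00°.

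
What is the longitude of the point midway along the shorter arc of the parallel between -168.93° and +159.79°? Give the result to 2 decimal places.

+175.43°

Signed shortest Δλ from -168.93° to +159.79° is -31.28°.
Midpoint longitude = -168.93° + (-31.28°)/2 = -168.93° − 15.64° = -184.57°.
Normalise into (−180°, 180°]: +175.43°.
(The naïve average (-168.93 + +159.79)/2 = -4.57° is on the wrong side of the globe.)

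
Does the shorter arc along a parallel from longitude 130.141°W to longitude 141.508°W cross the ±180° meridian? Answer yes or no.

No

Signed shortest Δλ = ((-141.508 − -130.141 + 180) mod 360) − 180 = -11.367°.
Going west by 11.367° from -130.141° reaches -141.508° without touching 180°.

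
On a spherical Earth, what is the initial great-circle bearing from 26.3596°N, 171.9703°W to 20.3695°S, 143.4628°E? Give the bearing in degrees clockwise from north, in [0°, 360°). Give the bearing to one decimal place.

227.2°

Δλ = 143.4628 − -171.9703 = 315.4331°; wrapped into (−180°, 180°]: -44.5669°.
θ = atan2( sin Δλ · cos φ₂ , cos φ₁ · sin φ₂ − sin φ₁ · cos φ₂ · cos Δλ )
  = atan2(-0.65786, -0.60842) = -132.764° → normalised to [0°, 360°): 227.236°.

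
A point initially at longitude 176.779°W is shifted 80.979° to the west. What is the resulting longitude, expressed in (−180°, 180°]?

Start at -176.779°; shift −80.979° → -257.758°.
-257.758° lies outside (−180°, 180°]; add 360° → +102.242°.

102.242°E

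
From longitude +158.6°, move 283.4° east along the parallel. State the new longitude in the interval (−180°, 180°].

Start at +158.6°; shift +283.4° → +442.0°.
+442.0° lies outside (−180°, 180°]; subtract 360° → +82.0°.

+82.0°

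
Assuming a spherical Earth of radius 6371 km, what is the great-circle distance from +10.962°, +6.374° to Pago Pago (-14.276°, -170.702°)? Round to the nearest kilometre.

Δλ = -170.702 − 6.374 = -177.076°.
Δφ = -14.276 − 10.962 = -25.238°.
a = sin²(Δφ/2) + cos φ₁ · cos φ₂ · sin²(Δλ/2) = 0.998545.
c = 2·atan2(√a, √(1−a)) = 3.06527 rad → d = 6371·c ≈ 19528.85 km.

19529 km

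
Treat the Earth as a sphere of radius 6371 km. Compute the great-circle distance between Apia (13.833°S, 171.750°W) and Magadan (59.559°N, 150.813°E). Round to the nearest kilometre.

8825 km

Δλ = 150.813 − -171.750 = 322.563°; wrapped into (−180°, 180°]: -37.437°.
Δφ = 59.559 − -13.833 = 73.392°.
a = sin²(Δφ/2) + cos φ₁ · cos φ₂ · sin²(Δλ/2) = 0.407755.
c = 2·atan2(√a, √(1−a)) = 1.38524 rad → d = 6371·c ≈ 8825.38 km.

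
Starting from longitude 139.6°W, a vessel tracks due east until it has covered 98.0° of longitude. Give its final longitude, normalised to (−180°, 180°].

41.6°W

Start at -139.6°; shift +98.0° → -41.6°.
-41.6° already lies in (−180°, 180°].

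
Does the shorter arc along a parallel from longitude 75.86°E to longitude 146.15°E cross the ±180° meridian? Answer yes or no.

No

Signed shortest Δλ = ((146.15 − 75.86 + 180) mod 360) − 180 = 70.29°.
Going east by 70.29° from +75.86° reaches +146.15° without touching 180°.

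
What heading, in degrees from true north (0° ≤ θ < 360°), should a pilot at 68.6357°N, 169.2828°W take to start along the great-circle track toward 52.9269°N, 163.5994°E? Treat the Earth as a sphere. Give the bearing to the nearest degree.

Δλ = 163.5994 − -169.2828 = 332.8822°; wrapped into (−180°, 180°]: -27.1178°.
θ = atan2( sin Δλ · cos φ₂ , cos φ₁ · sin φ₂ − sin φ₁ · cos φ₂ · cos Δλ )
  = atan2(-0.27478, -0.20903) = -127.261° → normalised to [0°, 360°): 232.739°.

233°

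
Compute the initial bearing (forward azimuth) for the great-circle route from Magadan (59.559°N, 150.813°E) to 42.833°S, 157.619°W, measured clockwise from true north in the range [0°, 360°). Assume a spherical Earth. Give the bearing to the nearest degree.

142°

Δλ = -157.619 − 150.813 = -308.432°; wrapped into (−180°, 180°]: 51.568°.
θ = atan2( sin Δλ · cos φ₂ , cos φ₁ · sin φ₂ − sin φ₁ · cos φ₂ · cos Δλ )
  = atan2(0.57446, -0.73745) = 142.082° → normalised to [0°, 360°): 142.082°.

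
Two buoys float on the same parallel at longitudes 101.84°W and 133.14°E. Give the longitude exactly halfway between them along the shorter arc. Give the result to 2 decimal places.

164.35°W

Signed shortest Δλ from -101.84° to +133.14° is -125.02°.
Midpoint longitude = -101.84° + (-125.02°)/2 = -101.84° − 62.51° = -164.35°.
(The naïve average (-101.84 + +133.14)/2 = 15.65° is on the wrong side of the globe.)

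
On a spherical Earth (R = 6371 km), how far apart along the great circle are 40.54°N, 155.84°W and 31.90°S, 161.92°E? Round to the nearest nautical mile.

4941 nmi

Δλ = 161.92 − -155.84 = 317.76°; wrapped into (−180°, 180°]: -42.24°.
Δφ = -31.90 − 40.54 = -72.44°.
a = sin²(Δφ/2) + cos φ₁ · cos φ₂ · sin²(Δλ/2) = 0.432913.
c = 2·atan2(√a, √(1−a)) = 1.43622 rad → d = 6371·c ≈ 9150.13 km ≈ 4940.68 nmi.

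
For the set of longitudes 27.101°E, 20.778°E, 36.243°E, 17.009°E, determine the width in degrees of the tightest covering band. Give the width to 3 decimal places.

Sort the longitudes: +17.009°, +20.778°, +27.101°, +36.243°.
Eastward gaps between consecutive values (wrapping around): 3.769°, 6.323°, 9.142°, 340.766°.
Largest gap = 340.766° ⇒ minimal covering band is its complement: 360° − 340.766° = 19.234°.
Band runs from +17.009° eastward to +36.243°.

19.234°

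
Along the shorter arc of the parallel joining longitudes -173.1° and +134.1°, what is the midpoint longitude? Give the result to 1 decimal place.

Signed shortest Δλ from -173.1° to +134.1° is -52.8°.
Midpoint longitude = -173.1° + (-52.8°)/2 = -173.1° − 26.4° = -199.5°.
Normalise into (−180°, 180°]: +160.5°.
(The naïve average (-173.1 + +134.1)/2 = -19.5° is on the wrong side of the globe.)

+160.5°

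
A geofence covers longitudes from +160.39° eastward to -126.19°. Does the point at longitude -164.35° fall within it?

Band width going east from +160.39° to -126.19°: ((-126.19 − 160.39) mod 360) = 73.42°.
Offset of -164.35° east of the west edge: ((-164.35 − 160.39) mod 360) = 35.26°.
35.26° ≤ 73.42° ⇒ inside.

Yes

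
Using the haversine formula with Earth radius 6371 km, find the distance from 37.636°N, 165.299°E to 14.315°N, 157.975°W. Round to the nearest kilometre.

Δλ = -157.975 − 165.299 = -323.274°; wrapped into (−180°, 180°]: 36.726°.
Δφ = 14.315 − 37.636 = -23.321°.
a = sin²(Δφ/2) + cos φ₁ · cos φ₂ · sin²(Δλ/2) = 0.117004.
c = 2·atan2(√a, √(1−a)) = 0.69821 rad → d = 6371·c ≈ 4448.32 km.

4448 km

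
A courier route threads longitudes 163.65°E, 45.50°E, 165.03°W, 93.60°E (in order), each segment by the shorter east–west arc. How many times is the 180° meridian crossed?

Leg 1: +163.65° → +45.50°, shortest Δλ = -118.15° (west) — does not cross 180°.
Leg 2: +45.50° → -165.03°, shortest Δλ = 149.47° (east) — crosses 180°.
Leg 3: -165.03° → +93.60°, shortest Δλ = -101.37° (west) — crosses 180°.
Total crossings: 2.

2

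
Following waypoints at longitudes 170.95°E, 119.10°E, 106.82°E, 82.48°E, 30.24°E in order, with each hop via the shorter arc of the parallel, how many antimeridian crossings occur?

0

Leg 1: +170.95° → +119.10°, shortest Δλ = -51.85° (west) — does not cross 180°.
Leg 2: +119.10° → +106.82°, shortest Δλ = -12.28° (west) — does not cross 180°.
Leg 3: +106.82° → +82.48°, shortest Δλ = -24.34° (west) — does not cross 180°.
Leg 4: +82.48° → +30.24°, shortest Δλ = -52.24° (west) — does not cross 180°.
Total crossings: 0.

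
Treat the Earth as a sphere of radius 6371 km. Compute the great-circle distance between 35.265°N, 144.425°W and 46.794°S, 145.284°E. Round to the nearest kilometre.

Δλ = 145.284 − -144.425 = 289.709°; wrapped into (−180°, 180°]: -70.291°.
Δφ = -46.794 − 35.265 = -82.059°.
a = sin²(Δφ/2) + cos φ₁ · cos φ₂ · sin²(Δλ/2) = 0.616160.
c = 2·atan2(√a, √(1−a)) = 1.80526 rad → d = 6371·c ≈ 11501.30 km.

11501 km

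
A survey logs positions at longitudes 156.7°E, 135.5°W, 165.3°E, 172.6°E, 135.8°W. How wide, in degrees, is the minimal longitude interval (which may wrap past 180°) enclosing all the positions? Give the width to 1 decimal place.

67.8°

Sort the longitudes: -135.8°, -135.5°, +156.7°, +165.3°, +172.6°.
Eastward gaps between consecutive values (wrapping around): 0.3°, 292.2°, 8.6°, 7.3°, 51.6°.
Largest gap = 292.2° ⇒ minimal covering band is its complement: 360° − 292.2° = 67.8°.
Band runs from +156.7° eastward to -135.5°, crossing the antimeridian.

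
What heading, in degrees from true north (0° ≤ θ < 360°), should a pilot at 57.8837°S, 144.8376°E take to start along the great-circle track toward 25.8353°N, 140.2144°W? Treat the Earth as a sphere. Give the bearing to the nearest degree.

64°

Δλ = -140.2144 − 144.8376 = -285.0520°; wrapped into (−180°, 180°]: 74.9480°.
θ = atan2( sin Δλ · cos φ₂ , cos φ₁ · sin φ₂ − sin φ₁ · cos φ₂ · cos Δλ )
  = atan2(0.86917, 0.42965) = 63.696° → normalised to [0°, 360°): 63.696°.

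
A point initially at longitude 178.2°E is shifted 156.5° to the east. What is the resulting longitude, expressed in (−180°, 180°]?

25.3°W

Start at +178.2°; shift +156.5° → +334.7°.
+334.7° lies outside (−180°, 180°]; subtract 360° → -25.3°.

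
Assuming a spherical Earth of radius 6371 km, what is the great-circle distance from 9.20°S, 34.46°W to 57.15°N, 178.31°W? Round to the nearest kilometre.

13846 km

Δλ = -178.31 − -34.46 = -143.85°.
Δφ = 57.15 − -9.20 = 66.35°.
a = sin²(Δφ/2) + cos φ₁ · cos φ₂ · sin²(Δλ/2) = 0.783344.
c = 2·atan2(√a, √(1−a)) = 2.17328 rad → d = 6371·c ≈ 13845.95 km.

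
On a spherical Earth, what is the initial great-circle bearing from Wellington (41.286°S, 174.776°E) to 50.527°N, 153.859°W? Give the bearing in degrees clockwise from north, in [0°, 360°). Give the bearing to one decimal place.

Δλ = -153.859 − 174.776 = -328.635°; wrapped into (−180°, 180°]: 31.365°.
θ = atan2( sin Δλ · cos φ₂ , cos φ₁ · sin φ₂ − sin φ₁ · cos φ₂ · cos Δλ )
  = atan2(0.33088, 0.93820) = 19.427° → normalised to [0°, 360°): 19.427°.

19.4°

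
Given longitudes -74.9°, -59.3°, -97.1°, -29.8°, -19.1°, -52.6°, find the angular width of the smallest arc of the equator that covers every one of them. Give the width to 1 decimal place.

78.0°

Sort the longitudes: -97.1°, -74.9°, -59.3°, -52.6°, -29.8°, -19.1°.
Eastward gaps between consecutive values (wrapping around): 22.2°, 15.6°, 6.7°, 22.8°, 10.7°, 282.0°.
Largest gap = 282.0° ⇒ minimal covering band is its complement: 360° − 282.0° = 78.0°.
Band runs from -97.1° eastward to -19.1°.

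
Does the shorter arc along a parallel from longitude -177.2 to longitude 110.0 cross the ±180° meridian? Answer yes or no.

Naïve |110.0 − -177.2| = 287.2° > 180°, so the shorter arc goes the other way round — across 180°.
Signed shortest Δλ = ((110.0 − -177.2 + 180) mod 360) − 180 = -72.8°.
Going west by 72.8° from -177.2° passes through 180° before reaching +110.0°.

Yes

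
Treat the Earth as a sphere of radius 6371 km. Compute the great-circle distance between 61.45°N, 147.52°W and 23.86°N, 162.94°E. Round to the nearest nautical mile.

3019 nmi

Δλ = 162.94 − -147.52 = 310.46°; wrapped into (−180°, 180°]: -49.54°.
Δφ = 23.86 − 61.45 = -37.59°.
a = sin²(Δφ/2) + cos φ₁ · cos φ₂ · sin²(Δλ/2) = 0.180528.
c = 2·atan2(√a, √(1−a)) = 0.87767 rad → d = 6371·c ≈ 5591.64 km ≈ 3019.24 nmi.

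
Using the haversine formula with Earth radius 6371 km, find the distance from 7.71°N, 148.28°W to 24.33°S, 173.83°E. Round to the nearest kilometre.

5438 km

Δλ = 173.83 − -148.28 = 322.11°; wrapped into (−180°, 180°]: -37.89°.
Δφ = -24.33 − 7.71 = -32.04°.
a = sin²(Δφ/2) + cos φ₁ · cos φ₂ · sin²(Δλ/2) = 0.171336.
c = 2·atan2(√a, √(1−a)) = 0.85353 rad → d = 6371·c ≈ 5437.83 km.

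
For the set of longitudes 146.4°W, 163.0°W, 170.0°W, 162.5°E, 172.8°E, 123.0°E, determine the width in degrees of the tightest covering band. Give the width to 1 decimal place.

Sort the longitudes: -170.0°, -163.0°, -146.4°, +123.0°, +162.5°, +172.8°.
Eastward gaps between consecutive values (wrapping around): 7.0°, 16.6°, 269.4°, 39.5°, 10.3°, 17.2°.
Largest gap = 269.4° ⇒ minimal covering band is its complement: 360° − 269.4° = 90.6°.
Band runs from +123.0° eastward to -146.4°, crossing the antimeridian.

90.6°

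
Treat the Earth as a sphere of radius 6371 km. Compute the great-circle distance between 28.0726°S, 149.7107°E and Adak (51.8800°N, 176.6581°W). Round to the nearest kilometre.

9476 km

Δλ = -176.6581 − 149.7107 = -326.3688°; wrapped into (−180°, 180°]: 33.6312°.
Δφ = 51.8800 − -28.0726 = 79.9526°.
a = sin²(Δφ/2) + cos φ₁ · cos φ₂ · sin²(Δλ/2) = 0.458353.
c = 2·atan2(√a, √(1−a)) = 1.48741 rad → d = 6371·c ≈ 9476.27 km.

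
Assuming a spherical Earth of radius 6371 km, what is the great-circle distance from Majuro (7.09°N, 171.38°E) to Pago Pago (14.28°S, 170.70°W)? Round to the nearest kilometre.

3091 km

Δλ = -170.70 − 171.38 = -342.08°; wrapped into (−180°, 180°]: 17.92°.
Δφ = -14.28 − 7.09 = -21.37°.
a = sin²(Δφ/2) + cos φ₁ · cos φ₂ · sin²(Δλ/2) = 0.057704.
c = 2·atan2(√a, √(1−a)) = 0.48518 rad → d = 6371·c ≈ 3091.06 km.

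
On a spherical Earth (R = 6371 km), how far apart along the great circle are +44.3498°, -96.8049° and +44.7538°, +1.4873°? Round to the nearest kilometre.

Δλ = 1.4873 − -96.8049 = 98.2922°.
Δφ = 44.7538 − 44.3498 = 0.4040°.
a = sin²(Δφ/2) + cos φ₁ · cos φ₂ · sin²(Δλ/2) = 0.290536.
c = 2·atan2(√a, √(1−a)) = 1.13853 rad → d = 6371·c ≈ 7253.59 km.

7254 km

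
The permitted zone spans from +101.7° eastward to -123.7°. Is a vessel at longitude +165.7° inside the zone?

Band width going east from +101.7° to -123.7°: ((-123.7 − 101.7) mod 360) = 134.6°.
Offset of +165.7° east of the west edge: ((165.7 − 101.7) mod 360) = 64.0°.
64.0° ≤ 134.6° ⇒ inside.

Yes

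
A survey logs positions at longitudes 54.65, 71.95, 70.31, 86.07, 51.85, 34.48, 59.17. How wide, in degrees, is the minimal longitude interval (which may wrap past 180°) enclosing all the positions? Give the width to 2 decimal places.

51.59°

Sort the longitudes: +34.48°, +51.85°, +54.65°, +59.17°, +70.31°, +71.95°, +86.07°.
Eastward gaps between consecutive values (wrapping around): 17.37°, 2.80°, 4.52°, 11.14°, 1.64°, 14.12°, 308.41°.
Largest gap = 308.41° ⇒ minimal covering band is its complement: 360° − 308.41° = 51.59°.
Band runs from +34.48° eastward to +86.07°.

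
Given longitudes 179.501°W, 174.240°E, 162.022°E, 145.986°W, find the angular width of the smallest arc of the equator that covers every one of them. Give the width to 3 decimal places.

Sort the longitudes: -179.501°, -145.986°, +162.022°, +174.240°.
Eastward gaps between consecutive values (wrapping around): 33.515°, 308.008°, 12.218°, 6.259°.
Largest gap = 308.008° ⇒ minimal covering band is its complement: 360° − 308.008° = 51.992°.
Band runs from +162.022° eastward to -145.986°, crossing the antimeridian.

51.992°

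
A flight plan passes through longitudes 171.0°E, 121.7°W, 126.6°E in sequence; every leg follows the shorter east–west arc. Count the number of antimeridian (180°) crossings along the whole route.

Leg 1: +171.0° → -121.7°, shortest Δλ = 67.3° (east) — crosses 180°.
Leg 2: -121.7° → +126.6°, shortest Δλ = -111.7° (west) — crosses 180°.
Total crossings: 2.

2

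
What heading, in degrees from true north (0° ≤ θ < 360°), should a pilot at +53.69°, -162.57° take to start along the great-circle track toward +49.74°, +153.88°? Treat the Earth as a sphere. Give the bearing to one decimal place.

Δλ = 153.88 − -162.57 = 316.45°; wrapped into (−180°, 180°]: -43.55°.
θ = atan2( sin Δλ · cos φ₂ , cos φ₁ · sin φ₂ − sin φ₁ · cos φ₂ · cos Δλ )
  = atan2(-0.44526, 0.07444) = -80.508° → normalised to [0°, 360°): 279.492°.

279.5°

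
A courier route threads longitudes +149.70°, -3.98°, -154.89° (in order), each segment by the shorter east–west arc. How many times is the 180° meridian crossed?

0

Leg 1: +149.70° → -3.98°, shortest Δλ = -153.68° (west) — does not cross 180°.
Leg 2: -3.98° → -154.89°, shortest Δλ = -150.91° (west) — does not cross 180°.
Total crossings: 0.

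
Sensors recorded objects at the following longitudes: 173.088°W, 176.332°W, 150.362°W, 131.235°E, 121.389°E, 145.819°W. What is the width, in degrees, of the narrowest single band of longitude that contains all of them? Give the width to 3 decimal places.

Sort the longitudes: -176.332°, -173.088°, -150.362°, -145.819°, +121.389°, +131.235°.
Eastward gaps between consecutive values (wrapping around): 3.244°, 22.726°, 4.543°, 267.208°, 9.846°, 52.433°.
Largest gap = 267.208° ⇒ minimal covering band is its complement: 360° − 267.208° = 92.792°.
Band runs from +121.389° eastward to -145.819°, crossing the antimeridian.

92.792°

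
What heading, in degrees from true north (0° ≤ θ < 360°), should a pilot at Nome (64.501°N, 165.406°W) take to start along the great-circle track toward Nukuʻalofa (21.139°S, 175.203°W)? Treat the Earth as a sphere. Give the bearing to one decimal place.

Δλ = -175.203 − -165.406 = -9.797°.
θ = atan2( sin Δλ · cos φ₂ , cos φ₁ · sin φ₂ − sin φ₁ · cos φ₂ · cos Δλ )
  = atan2(-0.15871, -0.98483) = -170.845° → normalised to [0°, 360°): 189.155°.

189.2°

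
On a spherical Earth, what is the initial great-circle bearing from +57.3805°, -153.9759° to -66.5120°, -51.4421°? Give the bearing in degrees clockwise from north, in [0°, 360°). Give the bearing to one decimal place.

137.3°

Δλ = -51.4421 − -153.9759 = 102.5338°.
θ = atan2( sin Δλ · cos φ₂ , cos φ₁ · sin φ₂ − sin φ₁ · cos φ₂ · cos Δλ )
  = atan2(0.38906, -0.42154) = 137.295° → normalised to [0°, 360°): 137.295°.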